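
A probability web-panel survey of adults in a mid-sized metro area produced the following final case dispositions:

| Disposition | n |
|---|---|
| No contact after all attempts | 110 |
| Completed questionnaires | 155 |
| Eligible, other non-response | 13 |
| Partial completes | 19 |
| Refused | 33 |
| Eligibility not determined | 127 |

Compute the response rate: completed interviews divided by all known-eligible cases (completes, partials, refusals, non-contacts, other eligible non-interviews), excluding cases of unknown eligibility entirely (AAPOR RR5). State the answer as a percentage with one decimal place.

Top = 155
Base = 155 + 19 + 33 + 110 + 13 = 330
RR5 = 155 / 330 = 0.4697

47.0%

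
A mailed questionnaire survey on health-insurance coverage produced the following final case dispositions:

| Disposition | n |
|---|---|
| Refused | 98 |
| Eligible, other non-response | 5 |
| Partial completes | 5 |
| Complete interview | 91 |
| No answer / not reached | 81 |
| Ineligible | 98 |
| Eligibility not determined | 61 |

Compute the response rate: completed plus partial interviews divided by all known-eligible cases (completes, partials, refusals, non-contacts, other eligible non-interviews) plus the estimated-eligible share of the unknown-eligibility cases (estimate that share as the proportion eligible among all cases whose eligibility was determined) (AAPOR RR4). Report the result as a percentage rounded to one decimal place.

Top → 91 + 5 = 96
Eligible (known) → 91 + 5 + 98 + 81 + 5 = 280
e = 280 / (280 + 98) = 280 / 378 = 0.7407
Eligible share of unknowns → 0.7407 × 61 = 45.18
Base → 280 + 45.18 = 325.18
RR4 = 96 / 325.18 = 0.2952

29.5%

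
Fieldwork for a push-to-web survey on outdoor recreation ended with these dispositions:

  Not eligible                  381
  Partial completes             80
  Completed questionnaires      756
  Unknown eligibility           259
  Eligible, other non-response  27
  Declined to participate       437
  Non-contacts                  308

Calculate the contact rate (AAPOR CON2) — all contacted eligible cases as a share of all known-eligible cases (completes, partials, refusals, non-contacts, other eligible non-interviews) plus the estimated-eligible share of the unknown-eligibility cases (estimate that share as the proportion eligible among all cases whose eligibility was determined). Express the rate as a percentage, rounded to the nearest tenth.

71.5%

Top: 756 + 80 + 437 + 27 = 1300
Determined eligible: 756 + 80 + 437 + 308 + 27 = 1608
e = 1608 / (1608 + 381) = 1608 / 1989 = 0.8084
Estimated eligible among unknowns: 0.8084 × 259 = 209.38
Denom: 1608 + 209.38 = 1817.38
CON2 = 1300 / 1817.38 = 0.7153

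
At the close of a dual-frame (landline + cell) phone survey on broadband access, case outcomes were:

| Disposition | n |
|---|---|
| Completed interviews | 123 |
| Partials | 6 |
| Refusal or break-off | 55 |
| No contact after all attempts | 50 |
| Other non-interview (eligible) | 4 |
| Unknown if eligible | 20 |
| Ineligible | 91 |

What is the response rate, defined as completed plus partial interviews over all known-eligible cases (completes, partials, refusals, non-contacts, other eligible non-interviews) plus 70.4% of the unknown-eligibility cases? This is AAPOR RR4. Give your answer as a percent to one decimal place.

Num → 123 + 6 = 129
Determined eligible → 123 + 6 + 55 + 50 + 4 = 238
e × U → 0.7040 × 20 = 14.08
Denominator → 238 + 14.08 = 252.08
RR4 = 129 / 252.08 = 0.5117

51.2%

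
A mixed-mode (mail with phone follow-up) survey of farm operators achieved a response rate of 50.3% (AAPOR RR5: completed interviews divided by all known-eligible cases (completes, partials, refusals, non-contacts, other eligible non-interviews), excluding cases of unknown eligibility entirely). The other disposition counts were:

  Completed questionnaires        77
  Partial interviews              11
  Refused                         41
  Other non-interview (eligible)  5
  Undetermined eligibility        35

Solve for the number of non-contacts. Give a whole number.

19

RR5 = 77 / D = 0.503
D = 77 / 0.503 = 153.1
Remaining denominator categories sum to 134
non-contacts = 153.1 − 134 ≈ 19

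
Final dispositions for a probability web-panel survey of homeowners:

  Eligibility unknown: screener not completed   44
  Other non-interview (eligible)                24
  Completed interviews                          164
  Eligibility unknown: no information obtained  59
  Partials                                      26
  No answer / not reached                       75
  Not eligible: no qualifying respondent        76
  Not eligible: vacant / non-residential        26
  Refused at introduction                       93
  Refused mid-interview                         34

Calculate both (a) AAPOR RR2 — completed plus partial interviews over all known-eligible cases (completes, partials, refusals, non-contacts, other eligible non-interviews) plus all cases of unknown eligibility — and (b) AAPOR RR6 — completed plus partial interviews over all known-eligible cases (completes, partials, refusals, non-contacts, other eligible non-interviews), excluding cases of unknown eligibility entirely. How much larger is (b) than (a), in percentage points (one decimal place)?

Refusal or break-off = 93 + 34 = 127
Unknown eligibility = 44 + 59 = 103
Out of scope = 76 + 26 = 102
Num → 164 + 26 = 190
Denominator → 164 + 26 + 127 + 75 + 24 + 103 = 519
RR2 = 190 / 519 = 0.3661
Denominator → 164 + 26 + 127 + 75 + 24 = 416
RR6 = 190 / 416 = 0.4567
Difference = 45.67 − 36.61 = 9.06 percentage points

9.1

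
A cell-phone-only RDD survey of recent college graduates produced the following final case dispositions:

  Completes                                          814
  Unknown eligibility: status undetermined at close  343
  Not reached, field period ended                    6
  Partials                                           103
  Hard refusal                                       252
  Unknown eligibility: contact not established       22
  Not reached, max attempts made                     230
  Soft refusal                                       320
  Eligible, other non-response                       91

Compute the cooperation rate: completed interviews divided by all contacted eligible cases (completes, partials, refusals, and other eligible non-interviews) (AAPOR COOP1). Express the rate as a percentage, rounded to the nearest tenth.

51.5%

Refusal or break-off = 252 + 320 = 572
No answer / not reached = 6 + 230 = 236
Undetermined eligibility = 22 + 343 = 365
Num → 814
Denom → 814 + 103 + 572 + 91 = 1580
COOP1 = 814 / 1580 = 0.5152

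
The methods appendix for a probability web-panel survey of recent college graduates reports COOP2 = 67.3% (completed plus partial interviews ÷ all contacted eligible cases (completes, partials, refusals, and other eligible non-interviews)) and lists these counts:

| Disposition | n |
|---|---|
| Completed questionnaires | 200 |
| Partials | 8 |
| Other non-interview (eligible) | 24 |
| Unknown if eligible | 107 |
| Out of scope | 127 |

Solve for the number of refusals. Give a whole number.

77

Top = 200 + 8 = 208
COOP2 = 208 / D = 0.673
D = 208 / 0.673 = 309.1
Other denominator terms total 232
refusals = 309.1 − 232 ≈ 77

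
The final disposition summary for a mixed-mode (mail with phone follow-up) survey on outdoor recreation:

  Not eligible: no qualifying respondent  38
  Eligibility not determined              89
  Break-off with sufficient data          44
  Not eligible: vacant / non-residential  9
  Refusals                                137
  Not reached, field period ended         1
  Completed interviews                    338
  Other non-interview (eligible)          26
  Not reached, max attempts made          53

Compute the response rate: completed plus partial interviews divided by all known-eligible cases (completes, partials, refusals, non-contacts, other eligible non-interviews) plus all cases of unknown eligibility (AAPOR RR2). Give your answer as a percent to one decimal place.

Non-contacts = 1 + 53 = 54
Screened out, ineligible = 38 + 9 = 47
Numerator → 338 + 44 = 382
Denominator → 338 + 44 + 137 + 54 + 26 + 89 = 688
RR2 = 382 / 688 = 0.5552

55.5%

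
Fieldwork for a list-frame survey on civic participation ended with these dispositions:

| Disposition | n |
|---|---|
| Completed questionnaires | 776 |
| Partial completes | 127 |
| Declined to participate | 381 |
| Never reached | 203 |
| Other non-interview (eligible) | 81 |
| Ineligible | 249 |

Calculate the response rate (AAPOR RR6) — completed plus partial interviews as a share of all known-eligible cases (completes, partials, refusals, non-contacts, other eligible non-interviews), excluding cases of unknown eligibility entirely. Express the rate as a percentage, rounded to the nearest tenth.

57.6%

Numerator = 776 + 127 = 903
Base = 776 + 127 + 381 + 203 + 81 = 1568
RR6 = 903 / 1568 = 0.5759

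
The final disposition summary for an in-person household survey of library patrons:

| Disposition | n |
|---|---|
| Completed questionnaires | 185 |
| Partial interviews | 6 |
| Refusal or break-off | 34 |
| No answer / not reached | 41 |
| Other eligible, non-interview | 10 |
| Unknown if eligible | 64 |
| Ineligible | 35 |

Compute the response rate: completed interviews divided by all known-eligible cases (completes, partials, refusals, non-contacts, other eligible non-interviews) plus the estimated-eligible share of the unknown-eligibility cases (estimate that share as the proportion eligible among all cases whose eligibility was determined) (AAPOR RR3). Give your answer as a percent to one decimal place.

Numerator: 185
Known eligible: 185 + 6 + 34 + 41 + 10 = 276
e = 276 / (276 + 35) = 276 / 311 = 0.8875
Estimated eligible among unknowns: 0.8875 × 64 = 56.80
Denominator: 276 + 56.80 = 332.80
RR3 = 185 / 332.80 = 0.5559

55.6%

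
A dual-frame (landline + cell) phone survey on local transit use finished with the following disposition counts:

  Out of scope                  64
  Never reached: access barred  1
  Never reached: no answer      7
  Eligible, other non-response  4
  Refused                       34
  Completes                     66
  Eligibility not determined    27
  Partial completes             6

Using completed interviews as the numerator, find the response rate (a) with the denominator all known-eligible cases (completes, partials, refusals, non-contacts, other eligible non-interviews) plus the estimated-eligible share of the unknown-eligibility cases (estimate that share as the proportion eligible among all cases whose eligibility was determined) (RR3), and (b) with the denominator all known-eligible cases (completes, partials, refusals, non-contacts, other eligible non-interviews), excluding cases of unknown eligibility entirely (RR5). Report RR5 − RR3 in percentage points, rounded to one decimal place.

7.2

No answer / not reached = 7 + 1 = 8
Top → 66
Known eligible → 66 + 6 + 34 + 8 + 4 = 118
e = 118 / (118 + 64) = 118 / 182 = 0.6484
e × U → 0.6484 × 27 = 17.51
Denom → 118 + 17.51 = 135.51
RR3 = 66 / 135.51 = 0.4870
Denom → 66 + 6 + 34 + 8 + 4 = 118
RR5 = 66 / 118 = 0.5593
Difference = 55.93 − 48.70 = 7.23 percentage points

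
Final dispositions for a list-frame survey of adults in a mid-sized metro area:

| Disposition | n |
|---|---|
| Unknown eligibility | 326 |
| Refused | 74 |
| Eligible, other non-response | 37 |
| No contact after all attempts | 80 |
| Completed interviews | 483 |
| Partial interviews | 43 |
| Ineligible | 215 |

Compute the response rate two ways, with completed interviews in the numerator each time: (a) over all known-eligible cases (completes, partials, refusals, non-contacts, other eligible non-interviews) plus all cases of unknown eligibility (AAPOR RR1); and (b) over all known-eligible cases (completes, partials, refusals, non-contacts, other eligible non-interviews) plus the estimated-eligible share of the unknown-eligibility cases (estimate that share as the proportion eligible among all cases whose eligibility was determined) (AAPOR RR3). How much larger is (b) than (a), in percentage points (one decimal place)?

3.6

Numerator: 483
Base: 483 + 43 + 74 + 80 + 37 + 326 = 1043
RR1 = 483 / 1043 = 0.4631
Known eligible: 483 + 43 + 74 + 80 + 37 = 717
e = 717 / (717 + 215) = 717 / 932 = 0.7693
Estimated eligible among unknowns: 0.7693 × 326 = 250.79
Base: 717 + 250.79 = 967.79
RR3 = 483 / 967.79 = 0.4991
Difference = 49.91 − 46.31 = 3.60 percentage points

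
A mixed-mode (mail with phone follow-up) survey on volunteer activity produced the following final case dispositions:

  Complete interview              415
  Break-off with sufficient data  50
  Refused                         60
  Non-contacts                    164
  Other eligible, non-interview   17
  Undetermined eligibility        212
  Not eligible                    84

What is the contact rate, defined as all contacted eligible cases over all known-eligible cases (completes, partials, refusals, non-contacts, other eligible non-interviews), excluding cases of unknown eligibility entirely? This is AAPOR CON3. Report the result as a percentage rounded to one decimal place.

76.8%

Top: 415 + 50 + 60 + 17 = 542
Denominator: 415 + 50 + 60 + 164 + 17 = 706
CON3 = 542 / 706 = 0.7677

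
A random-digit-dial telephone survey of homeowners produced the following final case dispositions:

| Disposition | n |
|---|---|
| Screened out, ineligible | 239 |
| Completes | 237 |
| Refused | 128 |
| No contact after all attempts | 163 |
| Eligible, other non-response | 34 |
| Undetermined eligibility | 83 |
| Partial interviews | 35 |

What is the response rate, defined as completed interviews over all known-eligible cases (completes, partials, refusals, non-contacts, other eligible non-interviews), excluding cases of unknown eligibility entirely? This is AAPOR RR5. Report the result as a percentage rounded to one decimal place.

39.7%

Top = 237
Denom = 237 + 35 + 128 + 163 + 34 = 597
RR5 = 237 / 597 = 0.3970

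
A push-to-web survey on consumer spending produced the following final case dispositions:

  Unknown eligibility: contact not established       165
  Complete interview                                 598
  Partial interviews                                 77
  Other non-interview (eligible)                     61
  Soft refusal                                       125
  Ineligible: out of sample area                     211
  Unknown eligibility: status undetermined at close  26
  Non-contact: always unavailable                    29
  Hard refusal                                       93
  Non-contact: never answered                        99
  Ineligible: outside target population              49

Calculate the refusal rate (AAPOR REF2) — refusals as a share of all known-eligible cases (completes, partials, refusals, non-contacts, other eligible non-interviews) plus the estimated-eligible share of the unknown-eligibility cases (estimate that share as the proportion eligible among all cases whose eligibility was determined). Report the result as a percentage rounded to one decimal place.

Refused = 93 + 125 = 218
No contact after all attempts = 99 + 29 = 128
Unknown if eligible = 165 + 26 = 191
Not eligible = 49 + 211 = 260
Numerator → 218
Determined eligible → 598 + 77 + 218 + 128 + 61 = 1082
e = 1082 / (1082 + 260) = 1082 / 1342 = 0.8063
Eligible share of unknowns → 0.8063 × 191 = 154.00
Base → 1082 + 154.00 = 1236.00
REF2 = 218 / 1236.00 = 0.1764

17.6%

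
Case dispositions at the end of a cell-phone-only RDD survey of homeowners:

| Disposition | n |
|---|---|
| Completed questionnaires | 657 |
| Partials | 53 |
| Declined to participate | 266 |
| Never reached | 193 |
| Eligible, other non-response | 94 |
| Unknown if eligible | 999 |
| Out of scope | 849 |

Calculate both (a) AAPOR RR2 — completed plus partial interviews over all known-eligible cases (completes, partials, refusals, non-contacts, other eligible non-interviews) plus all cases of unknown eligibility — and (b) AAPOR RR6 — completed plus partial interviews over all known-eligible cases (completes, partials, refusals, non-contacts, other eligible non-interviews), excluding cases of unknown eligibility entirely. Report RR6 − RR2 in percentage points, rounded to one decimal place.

24.8

Numerator: 657 + 53 = 710
Denominator: 657 + 53 + 266 + 193 + 94 + 999 = 2262
RR2 = 710 / 2262 = 0.3139
Denominator: 657 + 53 + 266 + 193 + 94 = 1263
RR6 = 710 / 1263 = 0.5622
Difference = 56.22 − 31.39 = 24.83 percentage points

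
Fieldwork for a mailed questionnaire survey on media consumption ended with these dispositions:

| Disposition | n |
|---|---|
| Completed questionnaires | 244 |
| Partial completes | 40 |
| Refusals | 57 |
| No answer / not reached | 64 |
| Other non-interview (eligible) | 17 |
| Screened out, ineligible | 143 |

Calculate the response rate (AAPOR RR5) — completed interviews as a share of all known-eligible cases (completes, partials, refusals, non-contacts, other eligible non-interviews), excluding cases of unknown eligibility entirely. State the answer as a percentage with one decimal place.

57.8%

Numerator = 244
Base = 244 + 40 + 57 + 64 + 17 = 422
RR5 = 244 / 422 = 0.5782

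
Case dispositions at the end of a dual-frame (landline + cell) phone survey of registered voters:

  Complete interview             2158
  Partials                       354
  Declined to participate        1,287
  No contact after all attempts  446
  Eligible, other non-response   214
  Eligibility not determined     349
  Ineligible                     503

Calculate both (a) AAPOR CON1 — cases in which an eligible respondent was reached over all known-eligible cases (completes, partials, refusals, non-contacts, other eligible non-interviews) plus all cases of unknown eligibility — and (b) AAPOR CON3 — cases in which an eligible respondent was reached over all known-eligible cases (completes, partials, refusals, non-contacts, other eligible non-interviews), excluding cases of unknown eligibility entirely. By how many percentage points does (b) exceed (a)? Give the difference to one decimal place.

6.5

Top = 2158 + 354 + 1287 + 214 = 4013
Denom = 2158 + 354 + 1287 + 446 + 214 + 349 = 4808
CON1 = 4013 / 4808 = 0.8347
Denom = 2158 + 354 + 1287 + 446 + 214 = 4459
CON3 = 4013 / 4459 = 0.9000
Difference = 90.00 − 83.47 = 6.53 percentage points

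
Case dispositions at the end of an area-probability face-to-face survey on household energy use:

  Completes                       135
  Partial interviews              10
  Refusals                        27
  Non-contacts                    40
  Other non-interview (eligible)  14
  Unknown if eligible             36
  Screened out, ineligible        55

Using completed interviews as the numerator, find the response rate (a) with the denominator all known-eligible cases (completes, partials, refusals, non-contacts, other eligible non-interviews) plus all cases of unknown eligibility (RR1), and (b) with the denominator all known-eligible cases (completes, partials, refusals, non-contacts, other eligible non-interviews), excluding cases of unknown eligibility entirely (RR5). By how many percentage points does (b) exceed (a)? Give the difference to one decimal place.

8.2

Top → 135
Denom → 135 + 10 + 27 + 40 + 14 + 36 = 262
RR1 = 135 / 262 = 0.5153
Denom → 135 + 10 + 27 + 40 + 14 = 226
RR5 = 135 / 226 = 0.5973
Difference = 59.73 − 51.53 = 8.20 percentage points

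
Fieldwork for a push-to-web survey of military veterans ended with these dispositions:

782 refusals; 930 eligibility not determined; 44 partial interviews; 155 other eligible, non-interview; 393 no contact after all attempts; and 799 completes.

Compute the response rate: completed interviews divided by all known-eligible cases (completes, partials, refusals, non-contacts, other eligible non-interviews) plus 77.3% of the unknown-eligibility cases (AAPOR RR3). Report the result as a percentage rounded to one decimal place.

27.6%

Num → 799
Eligible (known) → 799 + 44 + 782 + 393 + 155 = 2173
Estimated eligible among unknowns → 0.7730 × 930 = 718.89
Denominator → 2173 + 718.89 = 2891.89
RR3 = 799 / 2891.89 = 0.2763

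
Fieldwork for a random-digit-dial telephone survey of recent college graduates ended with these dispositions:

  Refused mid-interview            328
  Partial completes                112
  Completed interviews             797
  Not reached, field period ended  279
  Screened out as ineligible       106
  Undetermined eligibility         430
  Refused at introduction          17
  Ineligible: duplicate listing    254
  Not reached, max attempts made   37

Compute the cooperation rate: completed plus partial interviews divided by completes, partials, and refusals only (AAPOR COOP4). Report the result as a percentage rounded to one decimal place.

72.5%

Declined to participate = 17 + 328 = 345
Non-contacts = 279 + 37 = 316
Not eligible = 106 + 254 = 360
Top → 797 + 112 = 909
Denom → 797 + 112 + 345 = 1254
COOP4 = 909 / 1254 = 0.7249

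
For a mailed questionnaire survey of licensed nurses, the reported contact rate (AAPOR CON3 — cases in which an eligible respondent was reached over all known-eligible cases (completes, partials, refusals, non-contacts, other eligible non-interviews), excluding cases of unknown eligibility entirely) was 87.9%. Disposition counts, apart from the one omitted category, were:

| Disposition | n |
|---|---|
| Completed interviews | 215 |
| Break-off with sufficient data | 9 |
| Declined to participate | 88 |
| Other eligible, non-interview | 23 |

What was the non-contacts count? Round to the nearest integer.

46

Top: 215 + 9 + 88 + 23 = 335
CON3 = 335 / D = 0.879
D = 335 / 0.879 = 381.1
Other denominator terms total 335
non-contacts = 381.1 − 335 ≈ 46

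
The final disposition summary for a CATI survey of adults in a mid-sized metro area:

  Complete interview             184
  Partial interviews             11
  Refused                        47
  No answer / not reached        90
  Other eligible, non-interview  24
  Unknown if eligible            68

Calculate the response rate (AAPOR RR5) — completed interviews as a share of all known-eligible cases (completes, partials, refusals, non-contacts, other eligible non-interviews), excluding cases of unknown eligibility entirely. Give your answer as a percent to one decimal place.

Numerator: 184
Denominator: 184 + 11 + 47 + 90 + 24 = 356
RR5 = 184 / 356 = 0.5169

51.7%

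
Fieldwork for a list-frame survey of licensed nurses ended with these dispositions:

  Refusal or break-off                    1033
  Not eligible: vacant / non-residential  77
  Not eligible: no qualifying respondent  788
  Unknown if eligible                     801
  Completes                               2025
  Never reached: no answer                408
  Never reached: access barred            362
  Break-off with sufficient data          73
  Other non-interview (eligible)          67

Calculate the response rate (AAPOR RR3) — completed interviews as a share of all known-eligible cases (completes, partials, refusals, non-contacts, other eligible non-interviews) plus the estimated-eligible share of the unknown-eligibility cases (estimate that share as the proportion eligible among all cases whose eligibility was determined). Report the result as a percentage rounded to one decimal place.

Never reached = 408 + 362 = 770
Ineligible = 788 + 77 = 865
Top: 2025
Eligible (known): 2025 + 73 + 1033 + 770 + 67 = 3968
e = 3968 / (3968 + 865) = 3968 / 4833 = 0.8210
Estimated eligible among unknowns: 0.8210 × 801 = 657.62
Base: 3968 + 657.62 = 4625.62
RR3 = 2025 / 4625.62 = 0.4378

43.8%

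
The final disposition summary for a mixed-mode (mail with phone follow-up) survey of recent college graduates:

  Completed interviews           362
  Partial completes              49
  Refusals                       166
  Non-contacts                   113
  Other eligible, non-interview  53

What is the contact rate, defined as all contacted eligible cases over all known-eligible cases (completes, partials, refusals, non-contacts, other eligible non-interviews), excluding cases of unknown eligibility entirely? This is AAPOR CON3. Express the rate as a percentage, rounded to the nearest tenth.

Num = 362 + 49 + 166 + 53 = 630
Denom = 362 + 49 + 166 + 113 + 53 = 743
CON3 = 630 / 743 = 0.8479

84.8%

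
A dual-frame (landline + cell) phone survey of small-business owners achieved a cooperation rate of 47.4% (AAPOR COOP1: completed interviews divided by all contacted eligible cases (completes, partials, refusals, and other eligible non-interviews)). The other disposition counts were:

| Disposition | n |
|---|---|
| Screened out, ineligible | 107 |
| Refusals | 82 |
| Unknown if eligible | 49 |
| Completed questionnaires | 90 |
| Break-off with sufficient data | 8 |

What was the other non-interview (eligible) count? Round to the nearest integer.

10

COOP1 = 90 / D = 0.474
D = 90 / 0.474 = 189.9
Remaining denominator categories sum to 180
other non-interview (eligible) = 189.9 − 180 ≈ 10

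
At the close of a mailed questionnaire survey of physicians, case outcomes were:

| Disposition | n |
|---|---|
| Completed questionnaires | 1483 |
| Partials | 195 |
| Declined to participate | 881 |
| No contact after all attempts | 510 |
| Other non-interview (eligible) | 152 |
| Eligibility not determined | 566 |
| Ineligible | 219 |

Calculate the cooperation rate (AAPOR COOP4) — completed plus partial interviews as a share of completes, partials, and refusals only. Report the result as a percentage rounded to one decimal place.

65.6%

Num = 1483 + 195 = 1678
Denominator = 1483 + 195 + 881 = 2559
COOP4 = 1678 / 2559 = 0.6557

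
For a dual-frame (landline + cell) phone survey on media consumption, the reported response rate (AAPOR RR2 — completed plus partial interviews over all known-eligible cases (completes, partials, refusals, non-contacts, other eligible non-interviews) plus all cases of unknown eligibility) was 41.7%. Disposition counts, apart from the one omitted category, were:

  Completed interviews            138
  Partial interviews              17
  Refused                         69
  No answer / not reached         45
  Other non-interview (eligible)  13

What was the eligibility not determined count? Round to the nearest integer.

Top = 138 + 17 = 155
RR2 = 155 / D = 0.417
D = 155 / 0.417 = 371.7
Rest of base = 282
eligibility not determined = 371.7 − 282 ≈ 90

90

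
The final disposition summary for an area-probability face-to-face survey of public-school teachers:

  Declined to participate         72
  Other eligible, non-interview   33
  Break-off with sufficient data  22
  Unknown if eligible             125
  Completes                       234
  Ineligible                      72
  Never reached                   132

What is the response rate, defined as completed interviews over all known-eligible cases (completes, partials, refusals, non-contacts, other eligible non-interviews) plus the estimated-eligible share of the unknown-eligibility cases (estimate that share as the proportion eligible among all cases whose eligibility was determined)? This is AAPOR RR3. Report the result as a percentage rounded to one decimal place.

38.9%

Numerator = 234
Known eligible = 234 + 22 + 72 + 132 + 33 = 493
e = 493 / (493 + 72) = 493 / 565 = 0.8726
Eligible share of unknowns = 0.8726 × 125 = 109.08
Denominator = 493 + 109.08 = 602.08
RR3 = 234 / 602.08 = 0.3887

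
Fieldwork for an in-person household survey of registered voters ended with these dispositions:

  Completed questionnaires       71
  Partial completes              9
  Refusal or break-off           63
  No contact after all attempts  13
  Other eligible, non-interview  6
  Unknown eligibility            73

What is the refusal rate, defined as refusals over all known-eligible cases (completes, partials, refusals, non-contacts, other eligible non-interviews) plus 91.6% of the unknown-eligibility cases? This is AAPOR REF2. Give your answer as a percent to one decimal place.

Num: 63
Known eligible: 71 + 9 + 63 + 13 + 6 = 162
Estimated eligible among unknowns: 0.9160 × 73 = 66.87
Base: 162 + 66.87 = 228.87
REF2 = 63 / 228.87 = 0.2753

27.5%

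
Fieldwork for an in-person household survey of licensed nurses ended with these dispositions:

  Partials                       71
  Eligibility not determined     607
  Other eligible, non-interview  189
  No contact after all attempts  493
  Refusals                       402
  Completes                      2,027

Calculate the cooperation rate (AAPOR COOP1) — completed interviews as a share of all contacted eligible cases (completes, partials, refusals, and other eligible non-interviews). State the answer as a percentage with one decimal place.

Numerator = 2027
Denominator = 2027 + 71 + 402 + 189 = 2689
COOP1 = 2027 / 2689 = 0.7538

75.4%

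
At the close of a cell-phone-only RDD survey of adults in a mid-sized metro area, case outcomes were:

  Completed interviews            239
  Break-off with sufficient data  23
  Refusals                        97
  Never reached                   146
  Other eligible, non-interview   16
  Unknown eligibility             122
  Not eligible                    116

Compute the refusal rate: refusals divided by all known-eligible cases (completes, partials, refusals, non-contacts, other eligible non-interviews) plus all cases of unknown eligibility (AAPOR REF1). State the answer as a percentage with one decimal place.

Num = 97
Denom = 239 + 23 + 97 + 146 + 16 + 122 = 643
REF1 = 97 / 643 = 0.1509

15.1%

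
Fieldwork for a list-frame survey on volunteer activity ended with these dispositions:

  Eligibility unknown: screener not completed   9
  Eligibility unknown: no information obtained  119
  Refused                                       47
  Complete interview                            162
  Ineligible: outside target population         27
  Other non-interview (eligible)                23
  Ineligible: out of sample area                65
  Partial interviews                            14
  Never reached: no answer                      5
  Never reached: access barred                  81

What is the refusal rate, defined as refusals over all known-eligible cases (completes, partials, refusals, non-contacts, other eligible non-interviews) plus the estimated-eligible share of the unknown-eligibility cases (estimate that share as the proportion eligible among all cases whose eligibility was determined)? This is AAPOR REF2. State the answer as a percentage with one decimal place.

No contact after all attempts = 5 + 81 = 86
Eligibility not determined = 9 + 119 = 128
Screened out, ineligible = 27 + 65 = 92
Num = 47
Known eligible = 162 + 14 + 47 + 86 + 23 = 332
e = 332 / (332 + 92) = 332 / 424 = 0.7830
Eligible share of unknowns = 0.7830 × 128 = 100.22
Denom = 332 + 100.22 = 432.22
REF2 = 47 / 432.22 = 0.1087

10.9%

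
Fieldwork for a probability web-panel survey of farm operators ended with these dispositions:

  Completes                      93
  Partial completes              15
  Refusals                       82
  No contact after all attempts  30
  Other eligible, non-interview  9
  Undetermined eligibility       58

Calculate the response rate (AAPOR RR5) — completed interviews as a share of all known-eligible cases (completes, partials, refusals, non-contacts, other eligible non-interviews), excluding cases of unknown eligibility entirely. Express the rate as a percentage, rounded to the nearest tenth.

40.6%

Numerator → 93
Denominator → 93 + 15 + 82 + 30 + 9 = 229
RR5 = 93 / 229 = 0.4061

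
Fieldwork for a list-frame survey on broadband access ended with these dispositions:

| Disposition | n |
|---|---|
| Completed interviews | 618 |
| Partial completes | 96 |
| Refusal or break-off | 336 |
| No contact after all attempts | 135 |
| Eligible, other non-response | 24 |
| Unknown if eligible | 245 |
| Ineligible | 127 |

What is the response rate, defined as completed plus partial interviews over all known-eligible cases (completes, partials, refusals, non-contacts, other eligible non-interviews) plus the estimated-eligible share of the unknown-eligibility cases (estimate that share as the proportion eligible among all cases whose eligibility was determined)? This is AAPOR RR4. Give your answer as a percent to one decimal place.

Num: 618 + 96 = 714
Known eligible: 618 + 96 + 336 + 135 + 24 = 1209
e = 1209 / (1209 + 127) = 1209 / 1336 = 0.9049
Eligible share of unknowns: 0.9049 × 245 = 221.70
Denominator: 1209 + 221.70 = 1430.70
RR4 = 714 / 1430.70 = 0.4991

49.9%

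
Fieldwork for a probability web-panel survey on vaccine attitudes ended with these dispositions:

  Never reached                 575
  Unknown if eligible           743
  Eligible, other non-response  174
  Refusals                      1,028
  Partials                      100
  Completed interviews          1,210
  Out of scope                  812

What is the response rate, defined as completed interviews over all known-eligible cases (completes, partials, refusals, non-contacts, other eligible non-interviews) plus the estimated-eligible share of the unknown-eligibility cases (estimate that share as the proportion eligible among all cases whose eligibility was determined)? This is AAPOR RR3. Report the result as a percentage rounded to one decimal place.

32.9%

Num = 1210
Known eligible = 1210 + 100 + 1028 + 575 + 174 = 3087
e = 3087 / (3087 + 812) = 3087 / 3899 = 0.7917
Estimated eligible among unknowns = 0.7917 × 743 = 588.23
Denom = 3087 + 588.23 = 3675.23
RR3 = 1210 / 3675.23 = 0.3292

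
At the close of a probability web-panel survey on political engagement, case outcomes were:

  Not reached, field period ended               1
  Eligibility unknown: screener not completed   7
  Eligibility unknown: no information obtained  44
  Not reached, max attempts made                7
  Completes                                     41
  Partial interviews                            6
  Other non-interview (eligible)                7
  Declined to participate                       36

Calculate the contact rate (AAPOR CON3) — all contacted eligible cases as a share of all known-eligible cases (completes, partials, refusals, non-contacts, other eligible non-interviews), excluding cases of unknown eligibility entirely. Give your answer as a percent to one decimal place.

91.8%

Non-contacts = 1 + 7 = 8
Undetermined eligibility = 7 + 44 = 51
Numerator → 41 + 6 + 36 + 7 = 90
Denom → 41 + 6 + 36 + 8 + 7 = 98
CON3 = 90 / 98 = 0.9184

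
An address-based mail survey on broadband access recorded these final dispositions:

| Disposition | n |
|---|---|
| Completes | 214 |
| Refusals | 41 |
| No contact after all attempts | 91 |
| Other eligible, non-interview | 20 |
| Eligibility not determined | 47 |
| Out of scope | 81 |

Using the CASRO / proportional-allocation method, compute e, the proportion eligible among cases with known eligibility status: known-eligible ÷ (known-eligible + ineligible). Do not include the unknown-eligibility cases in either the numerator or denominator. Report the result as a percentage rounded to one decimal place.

Known eligible: 214 + 41 + 91 + 20 = 366
e = 366 / (366 + 81) = 366 / 447 = 0.8188

81.9%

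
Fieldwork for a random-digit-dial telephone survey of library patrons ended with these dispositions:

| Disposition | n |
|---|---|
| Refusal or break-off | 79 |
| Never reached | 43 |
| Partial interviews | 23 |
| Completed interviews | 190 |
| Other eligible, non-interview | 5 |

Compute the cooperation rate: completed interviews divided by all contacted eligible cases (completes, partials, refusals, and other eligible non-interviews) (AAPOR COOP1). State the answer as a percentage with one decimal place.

Num: 190
Denominator: 190 + 23 + 79 + 5 = 297
COOP1 = 190 / 297 = 0.6397

64.0%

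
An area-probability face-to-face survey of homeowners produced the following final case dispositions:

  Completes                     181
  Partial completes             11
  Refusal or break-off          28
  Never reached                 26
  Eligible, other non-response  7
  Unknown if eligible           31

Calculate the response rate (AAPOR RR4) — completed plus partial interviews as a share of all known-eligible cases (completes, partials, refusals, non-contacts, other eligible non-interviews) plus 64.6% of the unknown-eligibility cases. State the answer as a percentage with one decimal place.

Numerator → 181 + 11 = 192
Known eligible → 181 + 11 + 28 + 26 + 7 = 253
Eligible share of unknowns → 0.6460 × 31 = 20.03
Denominator → 253 + 20.03 = 273.03
RR4 = 192 / 273.03 = 0.7032

70.3%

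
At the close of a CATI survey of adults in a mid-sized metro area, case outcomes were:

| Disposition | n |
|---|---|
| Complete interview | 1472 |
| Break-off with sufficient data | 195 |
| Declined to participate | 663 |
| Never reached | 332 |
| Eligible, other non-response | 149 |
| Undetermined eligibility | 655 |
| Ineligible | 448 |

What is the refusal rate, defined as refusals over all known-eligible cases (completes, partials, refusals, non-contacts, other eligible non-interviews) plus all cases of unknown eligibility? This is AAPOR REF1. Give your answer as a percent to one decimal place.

19.1%

Numerator: 663
Denom: 1472 + 195 + 663 + 332 + 149 + 655 = 3466
REF1 = 663 / 3466 = 0.1913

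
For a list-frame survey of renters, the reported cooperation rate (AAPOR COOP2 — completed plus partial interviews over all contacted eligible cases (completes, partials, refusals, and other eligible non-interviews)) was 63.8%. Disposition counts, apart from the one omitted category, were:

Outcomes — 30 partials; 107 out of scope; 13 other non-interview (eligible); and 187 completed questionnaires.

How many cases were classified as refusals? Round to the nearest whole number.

110

Numerator: 187 + 30 = 217
COOP2 = 217 / D = 0.638
D = 217 / 0.638 = 340.1
Rest of base = 230
refusals = 340.1 − 230 ≈ 110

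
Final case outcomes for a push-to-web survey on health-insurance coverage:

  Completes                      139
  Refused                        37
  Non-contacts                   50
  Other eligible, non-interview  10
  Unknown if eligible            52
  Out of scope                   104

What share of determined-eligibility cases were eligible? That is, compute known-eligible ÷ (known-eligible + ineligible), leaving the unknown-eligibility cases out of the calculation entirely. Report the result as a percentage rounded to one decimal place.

69.4%

Eligible (known) → 139 + 37 + 50 + 10 = 236
e = 236 / (236 + 104) = 236 / 340 = 0.6941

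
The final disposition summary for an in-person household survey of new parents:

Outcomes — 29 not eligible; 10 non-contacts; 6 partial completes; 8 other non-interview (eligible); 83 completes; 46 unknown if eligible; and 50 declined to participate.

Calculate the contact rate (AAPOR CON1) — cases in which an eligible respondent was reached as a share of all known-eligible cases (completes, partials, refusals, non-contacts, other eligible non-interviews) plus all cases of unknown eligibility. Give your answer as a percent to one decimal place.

Numerator = 83 + 6 + 50 + 8 = 147
Denom = 83 + 6 + 50 + 10 + 8 + 46 = 203
CON1 = 147 / 203 = 0.7241

72.4%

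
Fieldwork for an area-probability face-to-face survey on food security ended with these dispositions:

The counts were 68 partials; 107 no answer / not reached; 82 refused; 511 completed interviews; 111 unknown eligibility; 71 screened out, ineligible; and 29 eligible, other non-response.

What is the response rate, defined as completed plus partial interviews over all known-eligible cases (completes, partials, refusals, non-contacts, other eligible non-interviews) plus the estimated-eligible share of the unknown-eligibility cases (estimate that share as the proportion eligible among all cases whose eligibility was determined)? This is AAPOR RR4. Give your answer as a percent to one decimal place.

Top → 511 + 68 = 579
Eligible (known) → 511 + 68 + 82 + 107 + 29 = 797
e = 797 / (797 + 71) = 797 / 868 = 0.9182
Estimated eligible among unknowns → 0.9182 × 111 = 101.92
Base → 797 + 101.92 = 898.92
RR4 = 579 / 898.92 = 0.6441

64.4%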